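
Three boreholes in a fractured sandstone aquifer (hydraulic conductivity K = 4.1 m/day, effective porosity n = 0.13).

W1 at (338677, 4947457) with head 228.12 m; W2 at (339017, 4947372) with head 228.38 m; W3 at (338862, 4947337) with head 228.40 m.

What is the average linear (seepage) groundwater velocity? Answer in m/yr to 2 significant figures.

22 m/yr

Three-point gradient (reference W1): Δ to W2 = (340, -85, +0.26), Δ to W3 = (185, -120, +0.28).
∂h/∂x = +0.0002951, ∂h/∂y = -0.001878 (det = -25075).
|∇h| = √(0.0002951² + -0.001878²) = 0.001901
Seepage velocity v = K·i/n = 4.1 × 0.001901 / 0.13 = 0.05995 m/day = 21.9 m/yr.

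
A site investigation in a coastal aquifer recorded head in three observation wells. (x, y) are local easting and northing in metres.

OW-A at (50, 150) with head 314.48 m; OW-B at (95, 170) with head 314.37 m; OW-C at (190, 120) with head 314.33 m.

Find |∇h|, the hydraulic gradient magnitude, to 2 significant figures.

0.0026

Taking OW-A as reference: OW-B−OW-A = (45, 20, -0.11); OW-C−OW-A = (140, -30, -0.15).
Solve a·Δx + b·Δy = Δh: det = 45·(-30) − 140·20 = -4150.
∂h/∂x = [(-0.11)·(-30) − (-0.15)·20] / -4150 = -0.001518
∂h/∂y = [45·(-0.15) − 140·(-0.11)] / -4150 = -0.002084
|∇h| = √(-0.001518² + -0.002084²) = 0.002578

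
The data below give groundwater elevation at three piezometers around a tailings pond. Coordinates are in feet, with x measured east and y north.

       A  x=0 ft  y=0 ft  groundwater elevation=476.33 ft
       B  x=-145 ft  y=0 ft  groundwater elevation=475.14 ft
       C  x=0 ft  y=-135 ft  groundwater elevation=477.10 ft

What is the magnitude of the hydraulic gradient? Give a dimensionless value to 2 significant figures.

0.0100

∂h/∂x = (475.14 − 476.33) / (-145 − 0) = +0.008207
∂h/∂y = (477.10 − 476.33) / (-135 − 0) = -0.005704
|∇h| = √(0.008207² + -0.005704²) = 0.009995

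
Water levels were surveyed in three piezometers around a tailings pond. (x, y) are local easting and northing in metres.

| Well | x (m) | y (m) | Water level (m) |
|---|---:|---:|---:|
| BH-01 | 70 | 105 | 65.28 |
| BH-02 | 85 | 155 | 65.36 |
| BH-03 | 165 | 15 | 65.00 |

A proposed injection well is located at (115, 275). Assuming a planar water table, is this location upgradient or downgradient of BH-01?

Taking BH-01 as reference: BH-02−BH-01 = (15, 50, +0.08); BH-03−BH-01 = (95, -90, -0.28).
Solve a·Δx + b·Δy = Δh: det = 15·(-90) − 95·50 = -6100.
∂h/∂x = [(+0.08)·(-90) − (-0.28)·50] / -6100 = -0.001115
∂h/∂y = [15·(-0.28) − 95·(+0.08)] / -6100 = +0.001934
Head at (115, 275) = 65.28 + (-0.001115)·(45) + (+0.001934)·(170) = 65.56 m.
That is higher than the 65.28 m at BH-01, so the point is upgradient.

upgradient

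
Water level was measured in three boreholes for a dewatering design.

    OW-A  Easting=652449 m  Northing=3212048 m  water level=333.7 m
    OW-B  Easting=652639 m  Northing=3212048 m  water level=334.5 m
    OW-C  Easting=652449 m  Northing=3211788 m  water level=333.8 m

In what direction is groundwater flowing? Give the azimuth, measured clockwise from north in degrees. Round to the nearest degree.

275°

∂h/∂x = (334.5 − 333.7) / (652639 − 652449) = +0.004211
∂h/∂y = (333.8 − 333.7) / (3211788 − 3212048) = -0.0003846
Flow direction (−∇h) has components (-0.004211 E, +0.0003846 N).
Azimuth = atan2(E, N) = atan2(-0.004211, +0.0003846) = 275.2° ≈ 275°.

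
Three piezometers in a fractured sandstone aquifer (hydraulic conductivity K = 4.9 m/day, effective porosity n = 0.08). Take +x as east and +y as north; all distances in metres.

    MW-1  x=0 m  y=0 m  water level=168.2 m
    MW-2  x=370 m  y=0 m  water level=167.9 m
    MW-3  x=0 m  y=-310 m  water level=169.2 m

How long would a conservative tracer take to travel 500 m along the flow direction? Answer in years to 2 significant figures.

6.7 years

∂h/∂x = (167.9 − 168.2) / (370 − 0) = -0.0008108
∂h/∂y = (169.2 − 168.2) / (-310 − 0) = -0.003226
|∇h| = √(-0.0008108² + -0.003226²) = 0.003326
Seepage velocity v = K·i/n = 4.9 × 0.003326 / 0.08 = 0.2037 m/day.
t = 500 / 0.2037 = 2455 days = 6.72 years.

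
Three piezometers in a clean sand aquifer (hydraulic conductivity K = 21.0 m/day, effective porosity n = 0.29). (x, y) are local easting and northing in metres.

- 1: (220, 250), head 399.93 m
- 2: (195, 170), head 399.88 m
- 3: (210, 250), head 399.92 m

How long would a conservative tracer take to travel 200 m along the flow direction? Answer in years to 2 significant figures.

7.2 years

Taking 1 as reference: 2−1 = (-25, -80, -0.05); 3−1 = (-10, 0, -0.01).
Determinant of the coordinate differences = (-25)·0 − (-10)·(-80) = -800.
∂h/∂x = [(-0.05)·0 − (-0.01)·(-80)] / -800 = +0.0010000
∂h/∂y = [(-25)·(-0.01) − (-10)·(-0.05)] / -800 = +0.0003125
|∇h| = √(0.0010000² + 0.0003125²) = 0.001048
Seepage velocity v = K·i/n = 21.0 × 0.001048 / 0.29 = 0.07589 m/day.
t = 200 / 0.07589 = 2635 days = 7.21 years.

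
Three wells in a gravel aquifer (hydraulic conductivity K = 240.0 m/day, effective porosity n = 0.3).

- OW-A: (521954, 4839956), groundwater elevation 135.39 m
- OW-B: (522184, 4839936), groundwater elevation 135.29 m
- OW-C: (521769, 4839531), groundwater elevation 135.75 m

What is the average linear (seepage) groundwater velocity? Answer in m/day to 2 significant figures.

0.64 m/day

Taking OW-A as reference: OW-B−OW-A = (230, -20, -0.10); OW-C−OW-A = (-185, -425, +0.36).
Solve a·Δx + b·Δy = Δh: det = 230·(-425) − (-185)·(-20) = -101450.
∂h/∂x = [(-0.10)·(-425) − (+0.36)·(-20)] / -101450 = -0.0004899
∂h/∂y = [230·(+0.36) − (-185)·(-0.10)] / -101450 = -0.0006338
|∇h| = √(-0.0004899² + -0.0006338²) = 0.0008011
Seepage velocity v = K·i/n = 240.0 × 0.0008011 / 0.3 = 0.6409 m/day.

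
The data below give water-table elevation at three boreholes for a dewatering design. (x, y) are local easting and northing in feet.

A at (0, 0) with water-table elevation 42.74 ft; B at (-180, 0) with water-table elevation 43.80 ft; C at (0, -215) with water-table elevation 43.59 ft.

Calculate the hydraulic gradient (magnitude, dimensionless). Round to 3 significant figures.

∂h/∂x = (43.80 − 42.74) / (-180 − 0) = -0.005889
∂h/∂y = (43.59 − 42.74) / (-215 − 0) = -0.003953
|∇h| = √(-0.005889² + -0.003953²) = 0.007093

0.00709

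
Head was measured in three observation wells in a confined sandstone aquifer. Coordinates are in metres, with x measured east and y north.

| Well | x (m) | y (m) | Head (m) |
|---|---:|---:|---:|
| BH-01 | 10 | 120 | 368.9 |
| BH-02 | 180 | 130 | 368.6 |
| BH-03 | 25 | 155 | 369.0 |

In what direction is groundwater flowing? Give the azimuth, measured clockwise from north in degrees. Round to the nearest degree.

Taking BH-01 as reference: BH-02−BH-01 = (170, 10, -0.3); BH-03−BH-01 = (15, 35, +0.1).
Determinant of the coordinate differences = 170·35 − 15·10 = 5800.
∂h/∂x = [(-0.3)·35 − (+0.1)·10] / 5800 = -0.001983
∂h/∂y = [170·(+0.1) − 15·(-0.3)] / 5800 = +0.003707
Flow direction (−∇h) has components (+0.001983 E, -0.003707 N).
Azimuth = atan2(E, N) = atan2(+0.001983, -0.003707) = 151.9° ≈ 152°.

152°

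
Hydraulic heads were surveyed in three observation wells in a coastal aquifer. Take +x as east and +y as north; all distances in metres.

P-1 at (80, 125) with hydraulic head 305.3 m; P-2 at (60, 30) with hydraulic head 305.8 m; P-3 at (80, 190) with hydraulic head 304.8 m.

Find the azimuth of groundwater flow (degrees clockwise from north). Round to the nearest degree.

With h = a·x + b·y + c and P-1 as origin, the differences give:
  (-20)·a + (-95)·b = +0.5
  0·a + 65·b = -0.5
Eliminate b (×65 and ×(-95), subtract): -1300·a = -15.00 → a = ∂h/∂x = +0.01154
Back-substitute: b = ∂h/∂y = -0.007692.
Flow direction (−∇h) has components (-0.01154 E, +0.007692 N).
Azimuth = atan2(E, N) = atan2(-0.01154, +0.007692) = 303.7° ≈ 304°.

304°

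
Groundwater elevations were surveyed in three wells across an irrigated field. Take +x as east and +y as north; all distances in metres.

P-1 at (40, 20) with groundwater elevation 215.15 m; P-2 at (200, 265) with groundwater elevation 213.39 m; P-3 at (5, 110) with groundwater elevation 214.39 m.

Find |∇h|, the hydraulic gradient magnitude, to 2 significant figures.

With h = a·x + b·y + c and P-1 as origin, the differences give:
  160·a + 245·b = -1.76
  (-35)·a + 90·b = -0.76
Eliminate b (×90 and ×245, subtract): 22975·a = 27.800 → a = ∂h/∂x = +0.001210
Back-substitute: b = ∂h/∂y = -0.007974.
|∇h| = √(0.001210² + -0.007974²) = 0.008065

0.0081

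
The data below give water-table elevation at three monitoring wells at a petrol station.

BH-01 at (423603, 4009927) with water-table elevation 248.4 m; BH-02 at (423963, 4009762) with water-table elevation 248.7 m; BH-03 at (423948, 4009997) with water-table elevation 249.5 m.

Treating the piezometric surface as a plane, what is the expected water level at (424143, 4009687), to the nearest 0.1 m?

248.9 m

Three-point gradient (reference BH-01): Δ to BH-02 = (360, -165, +0.3), Δ to BH-03 = (345, 70, +1.1).
∂h/∂x = +0.002466, ∂h/∂y = +0.003562 (det = 82125).
h(424143, 4009687) = 248.4 + (+0.002466)·(540) + (+0.003562)·(-240) = 248.4 +1.332 -0.855 = 248.877 m.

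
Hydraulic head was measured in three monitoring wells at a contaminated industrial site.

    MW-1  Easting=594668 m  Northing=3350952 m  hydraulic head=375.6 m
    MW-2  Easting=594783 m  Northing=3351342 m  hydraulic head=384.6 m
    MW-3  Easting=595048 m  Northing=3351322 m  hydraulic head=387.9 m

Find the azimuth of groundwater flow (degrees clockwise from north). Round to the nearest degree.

Taking MW-1 as reference: MW-2−MW-1 = (115, 390, +9.0); MW-3−MW-1 = (380, 370, +12.3).
Determinant of the coordinate differences = 115·370 − 380·390 = -105650.
∂h/∂x = [(+9.0)·370 − (+12.3)·390] / -105650 = +0.01389
∂h/∂y = [115·(+12.3) − 380·(+9.0)] / -105650 = +0.01898
Flow direction (−∇h) has components (-0.01389 E, -0.01898 N).
Azimuth = atan2(E, N) = atan2(-0.01389, -0.01898) = 216.2° ≈ 216°.

216°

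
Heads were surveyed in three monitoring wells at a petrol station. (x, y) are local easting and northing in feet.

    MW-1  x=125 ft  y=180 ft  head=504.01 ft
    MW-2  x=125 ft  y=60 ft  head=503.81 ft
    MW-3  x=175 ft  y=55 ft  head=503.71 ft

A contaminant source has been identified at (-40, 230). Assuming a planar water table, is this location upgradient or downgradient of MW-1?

upgradient

With h = a·x + b·y + c and MW-1 as origin, the differences give:
  0·a + (-120)·b = -0.20
  50·a + (-125)·b = -0.30
Eliminate b (×(-125) and ×(-120), subtract): 6000·a = -11.000 → a = ∂h/∂x = -0.001833
Back-substitute: b = ∂h/∂y = +0.001667.
Head at (-40, 230) = 504.01 + (-0.001833)·(-165) + (+0.001667)·(50) = 504.40 ft.
That is higher than the 504.01 ft at MW-1, so the point is upgradient.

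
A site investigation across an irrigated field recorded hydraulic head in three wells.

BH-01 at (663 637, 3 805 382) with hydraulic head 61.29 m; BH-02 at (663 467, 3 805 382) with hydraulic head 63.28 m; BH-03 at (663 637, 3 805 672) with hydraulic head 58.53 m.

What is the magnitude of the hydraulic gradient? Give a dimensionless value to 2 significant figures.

∂h/∂x = (63.28 − 61.29) / (663467 − 663637) = -0.01171
∂h/∂y = (58.53 − 61.29) / (3805672 − 3805382) = -0.009517
|∇h| = √(-0.01171² + -0.009517²) = 0.01509

0.015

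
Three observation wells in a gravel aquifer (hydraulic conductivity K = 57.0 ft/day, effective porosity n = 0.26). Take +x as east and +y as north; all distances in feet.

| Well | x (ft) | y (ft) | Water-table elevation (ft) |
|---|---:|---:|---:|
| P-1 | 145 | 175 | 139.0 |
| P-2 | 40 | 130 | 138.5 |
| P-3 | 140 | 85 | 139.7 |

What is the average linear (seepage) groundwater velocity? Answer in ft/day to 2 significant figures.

2.6 ft/day

With h = a·x + b·y + c and P-1 as origin, the differences give:
  (-105)·a + (-45)·b = -0.5
  (-5)·a + (-90)·b = +0.7
Eliminate b (×(-90) and ×(-45), subtract): 9225·a = 76.50 → a = ∂h/∂x = +0.008293
Back-substitute: b = ∂h/∂y = -0.008238.
|∇h| = √(0.008293² + -0.008238²) = 0.01169
Seepage velocity v = K·i/n = 57.0 × 0.01169 / 0.26 = 2.563 ft/day.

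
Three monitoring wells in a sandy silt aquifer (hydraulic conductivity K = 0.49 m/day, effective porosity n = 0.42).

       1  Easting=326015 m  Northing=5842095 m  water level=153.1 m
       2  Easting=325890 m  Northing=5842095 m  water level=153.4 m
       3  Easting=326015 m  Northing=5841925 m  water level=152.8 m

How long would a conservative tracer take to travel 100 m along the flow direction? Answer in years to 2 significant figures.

∂h/∂x = (153.4 − 153.1) / (325890 − 326015) = -0.002400
∂h/∂y = (152.8 − 153.1) / (5841925 − 5842095) = +0.001765
|∇h| = √(-0.002400² + 0.001765²) = 0.002979
Seepage velocity v = K·i/n = 0.49 × 0.002979 / 0.42 = 0.003475 m/day.
t = 100 / 0.003475 = 2.878e+04 days = 78.8 years.

79 years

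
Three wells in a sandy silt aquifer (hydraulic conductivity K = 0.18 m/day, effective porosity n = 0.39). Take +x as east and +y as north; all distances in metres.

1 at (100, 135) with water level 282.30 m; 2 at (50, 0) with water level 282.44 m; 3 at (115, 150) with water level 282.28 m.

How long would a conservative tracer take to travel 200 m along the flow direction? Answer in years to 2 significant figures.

1200 years

Differences from 1: to 2 (Δx, Δy, Δh) = (-50, -135, +0.14); to 3 = (15, 15, -0.02).
Determinant of the coordinate differences = (-50)·15 − 15·(-135) = 1275.
∂h/∂x = [(+0.14)·15 − (-0.02)·(-135)] / 1275 = -0.0004706
∂h/∂y = [(-50)·(-0.02) − 15·(+0.14)] / 1275 = -0.0008627
|∇h| = √(-0.0004706² + -0.0008627²) = 0.0009827
Seepage velocity v = K·i/n = 0.18 × 0.0009827 / 0.39 = 0.0004536 m/day.
t = 200 / 0.0004536 = 4.409e+05 days = 1.21e+03 years.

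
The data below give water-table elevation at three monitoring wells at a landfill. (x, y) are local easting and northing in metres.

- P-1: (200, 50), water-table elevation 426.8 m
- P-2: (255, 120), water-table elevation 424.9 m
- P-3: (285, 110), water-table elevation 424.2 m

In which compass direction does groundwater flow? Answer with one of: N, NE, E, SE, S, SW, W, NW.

Taking P-1 as reference: P-2−P-1 = (55, 70, -1.9); P-3−P-1 = (85, 60, -2.6).
Solve a·Δx + b·Δy = Δh: det = 55·60 − 85·70 = -2650.
∂h/∂x = [(-1.9)·60 − (-2.6)·70] / -2650 = -0.02566
∂h/∂y = [55·(-2.6) − 85·(-1.9)] / -2650 = -0.006981
Flow = −∇h = (+0.02566 east, +0.006981 north), which points east.

E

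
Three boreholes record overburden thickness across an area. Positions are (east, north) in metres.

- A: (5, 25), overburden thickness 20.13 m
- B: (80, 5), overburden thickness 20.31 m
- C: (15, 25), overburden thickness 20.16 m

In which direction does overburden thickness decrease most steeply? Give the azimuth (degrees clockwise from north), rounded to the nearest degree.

Taking A as reference: B−A = (75, -20, +0.18); C−A = (10, 0, +0.03).
Solve a·Δx + b·Δy = Δd: det = 75·0 − 10·(-20) = 200.
∂d/∂x = [(+0.18)·0 − (+0.03)·(-20)] / 200 = +0.003000
∂d/∂y = [75·(+0.03) − 10·(+0.18)] / 200 = +0.002250
Steepest decrease is along −∇f: components (-0.003000 E, -0.002250 N).
Azimuth = atan2(-0.003000, -0.002250) = 233.1° ≈ 233°.

233°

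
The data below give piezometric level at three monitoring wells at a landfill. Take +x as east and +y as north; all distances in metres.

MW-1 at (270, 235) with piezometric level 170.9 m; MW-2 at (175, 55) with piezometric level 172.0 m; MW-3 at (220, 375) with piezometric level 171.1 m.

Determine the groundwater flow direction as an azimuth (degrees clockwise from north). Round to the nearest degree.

With h = a·x + b·y + c and MW-1 as origin, the differences give:
  (-95)·a + (-180)·b = +1.1
  (-50)·a + 140·b = +0.2
Eliminate b (×140 and ×(-180), subtract): -22300·a = 190.00 → a = ∂h/∂x = -0.008520
Back-substitute: b = ∂h/∂y = -0.001614.
Flow direction (−∇h) has components (+0.008520 E, +0.001614 N).
Azimuth = atan2(E, N) = atan2(+0.008520, +0.001614) = 79.3° ≈ 079°.

079°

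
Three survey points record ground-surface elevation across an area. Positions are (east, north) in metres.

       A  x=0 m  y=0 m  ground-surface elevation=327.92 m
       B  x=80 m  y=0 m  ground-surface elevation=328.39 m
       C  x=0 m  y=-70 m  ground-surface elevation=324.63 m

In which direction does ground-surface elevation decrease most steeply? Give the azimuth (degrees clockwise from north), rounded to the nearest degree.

∂z/∂x = (328.39 − 327.92) / (80 − 0) = +0.005875
∂z/∂y = (324.63 − 327.92) / (-70 − 0) = +0.04700
Steepest decrease is along −∇f: components (-0.005875 E, -0.04700 N).
Azimuth = atan2(-0.005875, -0.04700) = 187.1° ≈ 187°.

187°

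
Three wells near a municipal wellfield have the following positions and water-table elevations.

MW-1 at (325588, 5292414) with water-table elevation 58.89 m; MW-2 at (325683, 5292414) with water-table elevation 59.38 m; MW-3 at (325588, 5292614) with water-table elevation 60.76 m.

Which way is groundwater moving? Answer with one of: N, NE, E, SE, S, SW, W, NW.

SW

∂h/∂x = (59.38 − 58.89) / (325683 − 325588) = +0.005158
∂h/∂y = (60.76 − 58.89) / (5292614 − 5292414) = +0.009350
Flow = −∇h = (-0.005158 east, -0.009350 north), which points southwest.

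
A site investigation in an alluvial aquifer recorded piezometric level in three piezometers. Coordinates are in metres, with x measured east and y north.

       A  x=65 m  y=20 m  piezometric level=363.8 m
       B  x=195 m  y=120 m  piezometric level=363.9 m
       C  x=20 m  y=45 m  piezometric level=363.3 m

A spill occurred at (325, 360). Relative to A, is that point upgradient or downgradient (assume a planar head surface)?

downgradient

Taking A as reference: B−A = (130, 100, +0.1); C−A = (-45, 25, -0.5).
Determinant of the coordinate differences = 130·25 − (-45)·100 = 7750.
∂h/∂x = [(+0.1)·25 − (-0.5)·100] / 7750 = +0.006774
∂h/∂y = [130·(-0.5) − (-45)·(+0.1)] / 7750 = -0.007806
Head at (325, 360) = 363.8 + (+0.006774)·(260) + (-0.007806)·(340) = 362.91 m.
That is lower than the 363.8 m at A, so the point is downgradient.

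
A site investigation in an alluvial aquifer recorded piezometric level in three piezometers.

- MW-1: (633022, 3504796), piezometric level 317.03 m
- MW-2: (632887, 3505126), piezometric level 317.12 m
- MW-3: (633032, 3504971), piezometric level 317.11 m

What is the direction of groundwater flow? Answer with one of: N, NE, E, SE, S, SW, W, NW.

SW

Taking MW-1 as reference: MW-2−MW-1 = (-135, 330, +0.09); MW-3−MW-1 = (10, 175, +0.08).
Determinant of the coordinate differences = (-135)·175 − 10·330 = -26925.
∂h/∂x = [(+0.09)·175 − (+0.08)·330] / -26925 = +0.0003955
∂h/∂y = [(-135)·(+0.08) − 10·(+0.09)] / -26925 = +0.0004345
Flow = −∇h = (-0.0003955 east, -0.0004345 north), which points southwest.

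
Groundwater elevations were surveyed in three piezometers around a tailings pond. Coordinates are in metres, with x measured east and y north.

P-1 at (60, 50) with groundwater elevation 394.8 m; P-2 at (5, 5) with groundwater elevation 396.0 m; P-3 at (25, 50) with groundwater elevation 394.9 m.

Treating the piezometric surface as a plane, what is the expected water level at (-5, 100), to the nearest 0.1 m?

Taking P-1 as reference: P-2−P-1 = (-55, -45, +1.2); P-3−P-1 = (-35, 0, +0.1).
Determinant of the coordinate differences = (-55)·0 − (-35)·(-45) = -1575.
∂h/∂x = [(+1.2)·0 − (+0.1)·(-45)] / -1575 = -0.002857
∂h/∂y = [(-55)·(+0.1) − (-35)·(+1.2)] / -1575 = -0.02317
h(-5, 100) = 394.8 + (-0.002857)·(-65) + (-0.02317)·(50) = 394.8 +0.186 -1.159 = 393.827 m.

393.8 m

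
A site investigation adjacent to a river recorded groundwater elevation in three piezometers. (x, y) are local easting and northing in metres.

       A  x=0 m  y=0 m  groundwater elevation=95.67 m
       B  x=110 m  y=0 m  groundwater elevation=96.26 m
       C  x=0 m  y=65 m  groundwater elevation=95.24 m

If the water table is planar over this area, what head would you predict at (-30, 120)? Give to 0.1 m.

94.7 m

∂h/∂x = (96.26 − 95.67) / (110 − 0) = +0.005364
∂h/∂y = (95.24 − 95.67) / (65 − 0) = -0.006615
h(-30, 120) = 95.67 + (+0.005364)·(-30) + (-0.006615)·(120) = 95.67 -0.161 -0.794 = 94.715 m.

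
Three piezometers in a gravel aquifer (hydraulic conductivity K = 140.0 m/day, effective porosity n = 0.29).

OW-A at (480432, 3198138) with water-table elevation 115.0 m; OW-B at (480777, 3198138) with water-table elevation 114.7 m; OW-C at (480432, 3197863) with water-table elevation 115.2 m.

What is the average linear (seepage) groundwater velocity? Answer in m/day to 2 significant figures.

0.55 m/day

∂h/∂x = (114.7 − 115.0) / (480777 − 480432) = -0.0008696
∂h/∂y = (115.2 − 115.0) / (3197863 − 3198138) = -0.0007273
|∇h| = √(-0.0008696² + -0.0007273²) = 0.001134
Seepage velocity v = K·i/n = 140.0 × 0.001134 / 0.29 = 0.5474 m/day.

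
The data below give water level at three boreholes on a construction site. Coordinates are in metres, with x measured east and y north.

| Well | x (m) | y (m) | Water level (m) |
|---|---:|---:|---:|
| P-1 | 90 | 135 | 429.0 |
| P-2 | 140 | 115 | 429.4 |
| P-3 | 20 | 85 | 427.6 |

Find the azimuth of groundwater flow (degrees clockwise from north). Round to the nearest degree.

229°

Three-point gradient (reference P-1): Δ to P-2 = (50, -20, +0.4), Δ to P-3 = (-70, -50, -1.4).
∂h/∂x = +0.01231, ∂h/∂y = +0.01077 (det = -3900).
Flow direction (−∇h) has components (-0.01231 E, -0.01077 N).
Azimuth = atan2(E, N) = atan2(-0.01231, -0.01077) = 228.8° ≈ 229°.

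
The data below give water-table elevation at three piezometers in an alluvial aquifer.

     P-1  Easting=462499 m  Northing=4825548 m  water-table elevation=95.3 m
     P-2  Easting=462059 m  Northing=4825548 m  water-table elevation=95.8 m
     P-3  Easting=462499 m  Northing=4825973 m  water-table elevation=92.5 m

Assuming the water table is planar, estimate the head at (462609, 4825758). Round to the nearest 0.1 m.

∂h/∂x = (95.8 − 95.3) / (462059 − 462499) = -0.001136
∂h/∂y = (92.5 − 95.3) / (4825973 − 4825548) = -0.006588
h(462609, 4825758) = 95.3 + (-0.001136)·(110) + (-0.006588)·(210) = 95.3 -0.125 -1.384 = 93.791 m.

93.8 m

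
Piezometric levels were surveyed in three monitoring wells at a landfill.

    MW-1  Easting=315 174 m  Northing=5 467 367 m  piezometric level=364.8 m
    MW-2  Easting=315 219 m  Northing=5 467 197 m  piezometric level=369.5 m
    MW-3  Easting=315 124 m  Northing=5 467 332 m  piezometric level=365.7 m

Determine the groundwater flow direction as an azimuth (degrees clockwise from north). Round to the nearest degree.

With h = a·x + b·y + c and MW-1 as origin, the differences give:
  45·a + (-170)·b = +4.7
  (-50)·a + (-35)·b = +0.9
Eliminate b (×(-35) and ×(-170), subtract): -10075·a = -11.50 → a = ∂h/∂x = +0.001141
Back-substitute: b = ∂h/∂y = -0.02734.
Flow direction (−∇h) has components (-0.001141 E, +0.02734 N).
Azimuth = atan2(E, N) = atan2(-0.001141, +0.02734) = 357.6° ≈ 358°.

358°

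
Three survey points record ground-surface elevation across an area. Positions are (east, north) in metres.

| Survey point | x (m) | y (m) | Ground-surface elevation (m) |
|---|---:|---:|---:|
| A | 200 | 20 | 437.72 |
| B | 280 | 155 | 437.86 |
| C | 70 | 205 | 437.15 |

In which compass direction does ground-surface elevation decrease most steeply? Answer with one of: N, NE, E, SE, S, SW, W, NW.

Differences from A: to B (Δx, Δy, Δh) = (80, 135, +0.14); to C = (-130, 185, -0.57).
Determinant of the coordinate differences = 80·185 − (-130)·135 = 32350.
∂z/∂x = [(+0.14)·185 − (-0.57)·135] / 32350 = +0.003179
∂z/∂y = [80·(-0.57) − (-130)·(+0.14)] / 32350 = -0.0008470
Steepest decrease is along −∇f = (-0.003179 E, +0.0008470 N) → west.

W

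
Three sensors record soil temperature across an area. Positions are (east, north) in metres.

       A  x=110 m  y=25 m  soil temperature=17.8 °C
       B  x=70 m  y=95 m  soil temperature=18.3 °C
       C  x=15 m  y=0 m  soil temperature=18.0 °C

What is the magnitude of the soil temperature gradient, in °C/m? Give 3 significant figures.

0.00622 °C/m

Taking A as reference: B−A = (-40, 70, +0.5); C−A = (-95, -25, +0.2).
Determinant of the coordinate differences = (-40)·(-25) − (-95)·70 = 7650.
∂T/∂x = [(+0.5)·(-25) − (+0.2)·70] / 7650 = -0.003464
∂T/∂y = [(-40)·(+0.2) − (-95)·(+0.5)] / 7650 = +0.005163
|∇f| = √(-0.003464² + 0.005163²) = 0.006217 °C/m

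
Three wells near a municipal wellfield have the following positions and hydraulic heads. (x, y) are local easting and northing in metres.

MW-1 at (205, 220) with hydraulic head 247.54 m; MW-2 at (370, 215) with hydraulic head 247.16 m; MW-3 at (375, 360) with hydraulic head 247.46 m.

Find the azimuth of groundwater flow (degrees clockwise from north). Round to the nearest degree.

134°

Taking MW-1 as reference: MW-2−MW-1 = (165, -5, -0.38); MW-3−MW-1 = (170, 140, -0.08).
Determinant of the coordinate differences = 165·140 − 170·(-5) = 23950.
∂h/∂x = [(-0.38)·140 − (-0.08)·(-5)] / 23950 = -0.002238
∂h/∂y = [165·(-0.08) − 170·(-0.38)] / 23950 = +0.002146
Flow direction (−∇h) has components (+0.002238 E, -0.002146 N).
Azimuth = atan2(E, N) = atan2(+0.002238, -0.002146) = 133.8° ≈ 134°.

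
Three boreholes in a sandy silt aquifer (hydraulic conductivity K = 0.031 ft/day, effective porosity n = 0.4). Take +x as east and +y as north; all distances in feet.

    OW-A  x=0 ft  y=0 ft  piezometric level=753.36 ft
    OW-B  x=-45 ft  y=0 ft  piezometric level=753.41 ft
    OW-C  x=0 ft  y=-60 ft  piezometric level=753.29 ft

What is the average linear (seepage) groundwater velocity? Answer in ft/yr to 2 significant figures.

∂h/∂x = (753.41 − 753.36) / (-45 − 0) = -0.001111
∂h/∂y = (753.29 − 753.36) / (-60 − 0) = +0.001167
|∇h| = √(-0.001111² + 0.001167²) = 0.001611
Seepage velocity v = K·i/n = 0.031 × 0.001611 / 0.4 = 0.0001249 ft/day = 0.04562 ft/yr.

0.046 ft/yr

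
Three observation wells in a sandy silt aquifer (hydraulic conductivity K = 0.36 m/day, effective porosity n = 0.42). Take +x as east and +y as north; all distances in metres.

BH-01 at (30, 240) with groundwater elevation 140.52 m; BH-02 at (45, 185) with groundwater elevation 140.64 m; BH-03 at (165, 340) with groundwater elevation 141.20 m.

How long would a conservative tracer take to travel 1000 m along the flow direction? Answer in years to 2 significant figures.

570 years

Differences from BH-01: to BH-02 (Δx, Δy, Δh) = (15, -55, +0.12); to BH-03 = (135, 100, +0.68).
Solve a·Δx + b·Δy = Δh: det = 15·100 − 135·(-55) = 8925.
∂h/∂x = [(+0.12)·100 − (+0.68)·(-55)] / 8925 = +0.005535
∂h/∂y = [15·(+0.68) − 135·(+0.12)] / 8925 = -0.0006723
|∇h| = √(0.005535² + -0.0006723²) = 0.005576
Seepage velocity v = K·i/n = 0.36 × 0.005576 / 0.42 = 0.004779 m/day.
t = 1000 / 0.004779 = 2.092e+05 days = 573 years.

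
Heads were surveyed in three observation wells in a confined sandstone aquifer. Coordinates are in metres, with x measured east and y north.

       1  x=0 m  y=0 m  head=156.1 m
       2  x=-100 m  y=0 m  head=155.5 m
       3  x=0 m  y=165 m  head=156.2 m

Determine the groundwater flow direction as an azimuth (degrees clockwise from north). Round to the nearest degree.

264°

∂h/∂x = (155.5 − 156.1) / (-100 − 0) = +0.006000
∂h/∂y = (156.2 − 156.1) / (165 − 0) = +0.0006061
Flow direction (−∇h) has components (-0.006000 E, -0.0006061 N).
Azimuth = atan2(E, N) = atan2(-0.006000, -0.0006061) = 264.2° ≈ 264°.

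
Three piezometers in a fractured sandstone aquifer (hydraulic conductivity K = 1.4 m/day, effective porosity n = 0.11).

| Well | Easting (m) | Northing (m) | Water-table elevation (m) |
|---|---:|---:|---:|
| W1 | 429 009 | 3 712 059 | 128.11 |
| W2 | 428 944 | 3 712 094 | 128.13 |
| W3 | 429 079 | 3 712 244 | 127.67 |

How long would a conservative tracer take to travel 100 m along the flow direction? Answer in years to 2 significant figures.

9.4 years

Three-point gradient (reference W1): Δ to W2 = (-65, 35, +0.02), Δ to W3 = (70, 185, -0.44).
∂h/∂x = -0.001320, ∂h/∂y = -0.001879 (det = -14475).
|∇h| = √(-0.001320² + -0.001879²) = 0.002296
Seepage velocity v = K·i/n = 1.4 × 0.002296 / 0.11 = 0.02922 m/day.
t = 100 / 0.02922 = 3422 days = 9.37 years.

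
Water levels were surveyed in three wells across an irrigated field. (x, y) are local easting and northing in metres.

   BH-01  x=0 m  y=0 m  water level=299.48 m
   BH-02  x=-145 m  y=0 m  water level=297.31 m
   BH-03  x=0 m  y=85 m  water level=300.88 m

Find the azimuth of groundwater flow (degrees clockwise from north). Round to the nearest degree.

∂h/∂x = (297.31 − 299.48) / (-145 − 0) = +0.01497
∂h/∂y = (300.88 − 299.48) / (85 − 0) = +0.01647
Flow direction (−∇h) has components (-0.01497 E, -0.01647 N).
Azimuth = atan2(E, N) = atan2(-0.01497, -0.01647) = 222.3° ≈ 222°.

222°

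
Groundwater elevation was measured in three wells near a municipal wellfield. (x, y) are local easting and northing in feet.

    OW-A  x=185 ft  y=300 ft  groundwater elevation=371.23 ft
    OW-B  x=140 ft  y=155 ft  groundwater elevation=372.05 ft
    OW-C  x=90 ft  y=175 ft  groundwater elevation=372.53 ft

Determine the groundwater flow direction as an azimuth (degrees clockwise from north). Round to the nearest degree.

077°

Taking OW-A as reference: OW-B−OW-A = (-45, -145, +0.82); OW-C−OW-A = (-95, -125, +1.30).
Determinant of the coordinate differences = (-45)·(-125) − (-95)·(-145) = -8150.
∂h/∂x = [(+0.82)·(-125) − (+1.30)·(-145)] / -8150 = -0.01055
∂h/∂y = [(-45)·(+1.30) − (-95)·(+0.82)] / -8150 = -0.002380
Flow direction (−∇h) has components (+0.01055 E, +0.002380 N).
Azimuth = atan2(E, N) = atan2(+0.01055, +0.002380) = 77.3° ≈ 077°.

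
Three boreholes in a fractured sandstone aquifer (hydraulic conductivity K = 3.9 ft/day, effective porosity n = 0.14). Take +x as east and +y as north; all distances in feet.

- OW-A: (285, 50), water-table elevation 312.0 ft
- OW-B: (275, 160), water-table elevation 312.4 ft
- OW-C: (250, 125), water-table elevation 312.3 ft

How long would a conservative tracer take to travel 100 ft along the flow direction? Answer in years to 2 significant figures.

With h = a·x + b·y + c and OW-A as origin, the differences give:
  (-10)·a + 110·b = +0.4
  (-35)·a + 75·b = +0.3
Eliminate b (×75 and ×110, subtract): 3100·a = -3.00 → a = ∂h/∂x = -0.0009677
Back-substitute: b = ∂h/∂y = +0.003548.
|∇h| = √(-0.0009677² + 0.003548²) = 0.003678
Seepage velocity v = K·i/n = 3.9 × 0.003678 / 0.14 = 0.1025 ft/day.
t = 100 / 0.1025 = 975.6 days = 2.67 years.

2.7 years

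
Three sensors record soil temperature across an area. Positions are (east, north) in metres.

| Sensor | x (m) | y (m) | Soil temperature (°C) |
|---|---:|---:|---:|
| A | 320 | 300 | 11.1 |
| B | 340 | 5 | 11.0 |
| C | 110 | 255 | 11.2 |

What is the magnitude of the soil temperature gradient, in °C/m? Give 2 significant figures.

0.00062 °C/m

With T = a·x + b·y + c and A as origin, the differences give:
  20·a + (-295)·b = -0.1
  (-210)·a + (-45)·b = +0.1
Eliminate b (×(-45) and ×(-295), subtract): -62850·a = 34.00 → a = ∂T/∂x = -0.0005410
Back-substitute: b = ∂T/∂y = +0.0003023.
|∇f| = √(-0.0005410² + 0.0003023²) = 0.0006197 °C/m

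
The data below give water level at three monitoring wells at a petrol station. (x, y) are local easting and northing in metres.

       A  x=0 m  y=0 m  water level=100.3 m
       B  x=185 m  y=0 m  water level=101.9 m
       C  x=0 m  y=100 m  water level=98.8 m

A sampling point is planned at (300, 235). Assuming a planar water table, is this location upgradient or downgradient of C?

∂h/∂x = (101.9 − 100.3) / (185 − 0) = +0.008649
∂h/∂y = (98.8 − 100.3) / (100 − 0) = -0.01500
Head at (300, 235) = 100.3 + (+0.008649)·(300) + (-0.01500)·(235) = 99.37 m.
That is higher than the 98.8 m at C, so the point is upgradient.

upgradient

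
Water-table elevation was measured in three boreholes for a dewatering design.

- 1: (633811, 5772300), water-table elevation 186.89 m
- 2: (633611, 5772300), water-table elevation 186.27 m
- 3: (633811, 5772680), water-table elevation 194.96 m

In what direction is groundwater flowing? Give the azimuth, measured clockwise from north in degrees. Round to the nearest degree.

∂h/∂x = (186.27 − 186.89) / (633611 − 633811) = +0.003100
∂h/∂y = (194.96 − 186.89) / (5772680 − 5772300) = +0.02124
Flow direction (−∇h) has components (-0.003100 E, -0.02124 N).
Azimuth = atan2(E, N) = atan2(-0.003100, -0.02124) = 188.3° ≈ 188°.

188°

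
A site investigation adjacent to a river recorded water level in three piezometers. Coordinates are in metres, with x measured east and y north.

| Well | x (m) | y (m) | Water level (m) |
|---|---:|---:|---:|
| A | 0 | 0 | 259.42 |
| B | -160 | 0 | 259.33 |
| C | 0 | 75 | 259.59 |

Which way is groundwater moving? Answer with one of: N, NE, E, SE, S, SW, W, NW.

∂h/∂x = (259.33 − 259.42) / (-160 − 0) = +0.0005625
∂h/∂y = (259.59 − 259.42) / (75 − 0) = +0.002267
Flow = −∇h = (-0.0005625 east, -0.002267 north), which points south.

S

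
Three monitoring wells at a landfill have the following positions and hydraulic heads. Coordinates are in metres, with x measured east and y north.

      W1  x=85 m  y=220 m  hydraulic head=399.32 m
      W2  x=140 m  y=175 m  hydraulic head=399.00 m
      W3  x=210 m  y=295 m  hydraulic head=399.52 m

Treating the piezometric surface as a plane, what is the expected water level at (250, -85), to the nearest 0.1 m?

397.5 m

With h = a·x + b·y + c and W1 as origin, the differences give:
  55·a + (-45)·b = -0.32
  125·a + 75·b = +0.20
Eliminate b (×75 and ×(-45), subtract): 9750·a = -15.000 → a = ∂h/∂x = -0.001538
Back-substitute: b = ∂h/∂y = +0.005231.
h(250, -85) = 399.32 + (-0.001538)·(165) + (+0.005231)·(-305) = 399.32 -0.254 -1.595 = 397.471 m.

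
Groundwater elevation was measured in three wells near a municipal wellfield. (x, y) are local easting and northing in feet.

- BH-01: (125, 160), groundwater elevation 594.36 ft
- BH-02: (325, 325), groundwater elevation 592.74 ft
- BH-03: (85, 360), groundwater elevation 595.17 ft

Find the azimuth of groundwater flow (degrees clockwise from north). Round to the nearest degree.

102°

Taking BH-01 as reference: BH-02−BH-01 = (200, 165, -1.62); BH-03−BH-01 = (-40, 200, +0.81).
Determinant of the coordinate differences = 200·200 − (-40)·165 = 46600.
∂h/∂x = [(-1.62)·200 − (+0.81)·165] / 46600 = -0.009821
∂h/∂y = [200·(+0.81) − (-40)·(-1.62)] / 46600 = +0.002086
Flow direction (−∇h) has components (+0.009821 E, -0.002086 N).
Azimuth = atan2(E, N) = atan2(+0.009821, -0.002086) = 102.0° ≈ 102°.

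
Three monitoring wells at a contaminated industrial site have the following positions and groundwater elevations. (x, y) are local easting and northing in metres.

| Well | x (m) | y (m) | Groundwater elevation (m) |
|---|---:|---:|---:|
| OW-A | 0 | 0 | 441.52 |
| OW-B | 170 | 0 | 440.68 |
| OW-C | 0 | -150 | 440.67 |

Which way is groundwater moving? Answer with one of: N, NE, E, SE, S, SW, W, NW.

∂h/∂x = (440.68 − 441.52) / (170 − 0) = -0.004941
∂h/∂y = (440.67 − 441.52) / (-150 − 0) = +0.005667
Flow = −∇h = (+0.004941 east, -0.005667 north), which points southeast.

SE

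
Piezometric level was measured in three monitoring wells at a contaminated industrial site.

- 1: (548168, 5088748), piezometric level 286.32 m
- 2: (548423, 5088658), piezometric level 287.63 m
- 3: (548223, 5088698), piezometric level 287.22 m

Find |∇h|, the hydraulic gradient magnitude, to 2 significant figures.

0.020

Three-point gradient (reference 1): Δ to 2 = (255, -90, +1.31), Δ to 3 = (55, -50, +0.90).
∂h/∂x = -0.001987, ∂h/∂y = -0.02019 (det = -7800).
|∇h| = √(-0.001987² + -0.02019²) = 0.02029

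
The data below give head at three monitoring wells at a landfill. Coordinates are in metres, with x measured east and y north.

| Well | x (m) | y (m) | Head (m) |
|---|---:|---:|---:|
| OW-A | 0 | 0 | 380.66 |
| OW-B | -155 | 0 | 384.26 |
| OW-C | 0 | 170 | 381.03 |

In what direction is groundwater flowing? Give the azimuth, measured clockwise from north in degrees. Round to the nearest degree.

095°

∂h/∂x = (384.26 − 380.66) / (-155 − 0) = -0.02323
∂h/∂y = (381.03 − 380.66) / (170 − 0) = +0.002176
Flow direction (−∇h) has components (+0.02323 E, -0.002176 N).
Azimuth = atan2(E, N) = atan2(+0.02323, -0.002176) = 95.4° ≈ 095°.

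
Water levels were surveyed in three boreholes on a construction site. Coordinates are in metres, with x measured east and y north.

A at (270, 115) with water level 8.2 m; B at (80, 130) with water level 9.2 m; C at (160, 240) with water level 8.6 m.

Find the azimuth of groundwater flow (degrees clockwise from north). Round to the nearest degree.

Taking A as reference: B−A = (-190, 15, +1.0); C−A = (-110, 125, +0.4).
Solve a·Δx + b·Δy = Δh: det = (-190)·125 − (-110)·15 = -22100.
∂h/∂x = [(+1.0)·125 − (+0.4)·15] / -22100 = -0.005385
∂h/∂y = [(-190)·(+0.4) − (-110)·(+1.0)] / -22100 = -0.001538
Flow direction (−∇h) has components (+0.005385 E, +0.001538 N).
Azimuth = atan2(E, N) = atan2(+0.005385, +0.001538) = 74.1° ≈ 074°.

074°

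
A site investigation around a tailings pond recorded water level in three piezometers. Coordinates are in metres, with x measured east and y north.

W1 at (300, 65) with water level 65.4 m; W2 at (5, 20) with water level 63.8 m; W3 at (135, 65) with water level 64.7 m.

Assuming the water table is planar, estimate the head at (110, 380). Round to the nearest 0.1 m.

Differences from W1: to W2 (Δx, Δy, Δh) = (-295, -45, -1.6); to W3 = (-165, 0, -0.7).
Solve a·Δx + b·Δy = Δh: det = (-295)·0 − (-165)·(-45) = -7425.
∂h/∂x = [(-1.6)·0 − (-0.7)·(-45)] / -7425 = +0.004242
∂h/∂y = [(-295)·(-0.7) − (-165)·(-1.6)] / -7425 = +0.007744
h(110, 380) = 65.4 + (+0.004242)·(-190) + (+0.007744)·(315) = 65.4 -0.806 +2.439 = 67.033 m.

67.0 m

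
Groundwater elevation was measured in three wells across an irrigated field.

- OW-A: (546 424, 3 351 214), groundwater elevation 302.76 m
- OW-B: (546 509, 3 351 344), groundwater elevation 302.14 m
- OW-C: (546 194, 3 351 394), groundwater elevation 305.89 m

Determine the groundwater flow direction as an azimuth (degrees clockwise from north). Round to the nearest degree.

Taking OW-A as reference: OW-B−OW-A = (85, 130, -0.62); OW-C−OW-A = (-230, 180, +3.13).
Solve a·Δx + b·Δy = Δh: det = 85·180 − (-230)·130 = 45200.
∂h/∂x = [(-0.62)·180 − (+3.13)·130] / 45200 = -0.01147
∂h/∂y = [85·(+3.13) − (-230)·(-0.62)] / 45200 = +0.002731
Flow direction (−∇h) has components (+0.01147 E, -0.002731 N).
Azimuth = atan2(E, N) = atan2(+0.01147, -0.002731) = 103.4° ≈ 103°.

103°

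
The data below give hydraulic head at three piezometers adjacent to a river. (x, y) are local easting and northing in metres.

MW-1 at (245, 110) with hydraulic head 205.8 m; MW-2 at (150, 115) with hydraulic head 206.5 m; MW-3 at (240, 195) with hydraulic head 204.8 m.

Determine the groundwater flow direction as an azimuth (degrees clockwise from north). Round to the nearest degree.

Taking MW-1 as reference: MW-2−MW-1 = (-95, 5, +0.7); MW-3−MW-1 = (-5, 85, -1.0).
Determinant of the coordinate differences = (-95)·85 − (-5)·5 = -8050.
∂h/∂x = [(+0.7)·85 − (-1.0)·5] / -8050 = -0.008012
∂h/∂y = [(-95)·(-1.0) − (-5)·(+0.7)] / -8050 = -0.01224
Flow direction (−∇h) has components (+0.008012 E, +0.01224 N).
Azimuth = atan2(E, N) = atan2(+0.008012, +0.01224) = 33.2° ≈ 033°.

033°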